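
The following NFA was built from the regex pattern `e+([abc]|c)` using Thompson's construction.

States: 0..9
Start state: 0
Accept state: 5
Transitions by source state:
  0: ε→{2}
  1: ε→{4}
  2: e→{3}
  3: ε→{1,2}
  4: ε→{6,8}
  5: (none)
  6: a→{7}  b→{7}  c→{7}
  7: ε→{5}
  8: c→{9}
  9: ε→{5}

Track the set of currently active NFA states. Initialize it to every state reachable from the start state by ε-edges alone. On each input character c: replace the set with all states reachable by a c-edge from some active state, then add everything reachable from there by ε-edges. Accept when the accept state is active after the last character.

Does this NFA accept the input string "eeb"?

S₀ = ε-closure({0}) = {0,2}
'e' @ 1: {1,2,3,4,6,8}
'e' @ 2: {1,2,3,4,6,8}
'b' @ 3: {5,7}  ✓accept
end set {5,7} — state 5 in

Answer: ACCEPT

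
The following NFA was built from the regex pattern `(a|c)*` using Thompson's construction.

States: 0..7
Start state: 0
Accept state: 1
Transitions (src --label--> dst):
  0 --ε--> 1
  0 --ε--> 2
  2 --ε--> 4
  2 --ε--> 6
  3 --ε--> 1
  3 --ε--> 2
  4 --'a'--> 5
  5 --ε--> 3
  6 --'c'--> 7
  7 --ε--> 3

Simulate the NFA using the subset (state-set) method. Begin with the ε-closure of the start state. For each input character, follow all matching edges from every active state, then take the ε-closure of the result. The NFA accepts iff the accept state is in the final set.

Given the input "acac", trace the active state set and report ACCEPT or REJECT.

Answer: ACCEPT

Derivation:
initial (ε-close {0}): {0,1,2,4,6}
'a' @ 1: {1,2,3,4,5,6}  (accept∈set)
'c' @ 2: {1,2,3,4,6,7}  (accept∈set)
'a' @ 3: {1,2,3,4,5,6}  (accept∈set)
'c' @ 4: {1,2,3,4,6,7}  (accept∈set)
final: {1,2,3,4,6,7}; accept 1 in set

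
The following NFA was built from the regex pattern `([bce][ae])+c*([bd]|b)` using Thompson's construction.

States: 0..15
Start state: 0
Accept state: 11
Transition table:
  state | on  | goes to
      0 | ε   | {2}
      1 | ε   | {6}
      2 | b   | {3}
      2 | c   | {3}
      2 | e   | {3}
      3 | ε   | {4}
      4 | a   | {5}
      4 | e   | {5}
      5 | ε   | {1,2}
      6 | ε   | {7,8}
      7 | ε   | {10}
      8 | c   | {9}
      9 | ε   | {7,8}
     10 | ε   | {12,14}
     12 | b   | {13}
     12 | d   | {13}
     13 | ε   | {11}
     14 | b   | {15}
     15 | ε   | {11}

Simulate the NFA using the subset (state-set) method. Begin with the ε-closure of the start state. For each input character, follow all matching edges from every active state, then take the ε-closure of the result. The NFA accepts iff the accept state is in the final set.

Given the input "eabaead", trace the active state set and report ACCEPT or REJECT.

Answer: ACCEPT

Trace:
start: ε-closure({0}) = {0,2}
'e' @ 1: {3,4}
'a' @ 2: {1,2,5,6,7,8,10,12,14}
'b' @ 3: {3,4,11,13,15}  (accept∈set)
'a' @ 4: {1,2,5,6,7,8,10,12,14}
'e' @ 5: {3,4}
'a' @ 6: {1,2,5,6,7,8,10,12,14}
'd' @ 7: {11,13}  (accept∈set)
final: {11,13}; accept 11 in set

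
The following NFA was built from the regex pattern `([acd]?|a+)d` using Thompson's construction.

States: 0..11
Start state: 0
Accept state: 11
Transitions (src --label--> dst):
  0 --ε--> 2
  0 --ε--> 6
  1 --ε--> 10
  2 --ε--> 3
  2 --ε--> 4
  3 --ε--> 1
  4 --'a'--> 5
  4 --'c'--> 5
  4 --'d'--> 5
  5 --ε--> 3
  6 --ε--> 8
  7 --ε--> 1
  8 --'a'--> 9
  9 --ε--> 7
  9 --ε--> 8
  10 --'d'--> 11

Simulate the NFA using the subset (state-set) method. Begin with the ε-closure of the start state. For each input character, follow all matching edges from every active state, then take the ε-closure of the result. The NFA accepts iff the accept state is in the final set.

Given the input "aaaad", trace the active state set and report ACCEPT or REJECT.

Answer: ACCEPT

Trace:
initial (ε-close {0}): {0,1,2,3,4,6,8,10}
'a' @ 1: {1,3,5,7,8,9,10}
'a' @ 2: {1,7,8,9,10}
'a' @ 3: {1,7,8,9,10}
'a' @ 4: {1,7,8,9,10}
'd' @ 5: {11}  [accepting]
end set {11} — state 11 in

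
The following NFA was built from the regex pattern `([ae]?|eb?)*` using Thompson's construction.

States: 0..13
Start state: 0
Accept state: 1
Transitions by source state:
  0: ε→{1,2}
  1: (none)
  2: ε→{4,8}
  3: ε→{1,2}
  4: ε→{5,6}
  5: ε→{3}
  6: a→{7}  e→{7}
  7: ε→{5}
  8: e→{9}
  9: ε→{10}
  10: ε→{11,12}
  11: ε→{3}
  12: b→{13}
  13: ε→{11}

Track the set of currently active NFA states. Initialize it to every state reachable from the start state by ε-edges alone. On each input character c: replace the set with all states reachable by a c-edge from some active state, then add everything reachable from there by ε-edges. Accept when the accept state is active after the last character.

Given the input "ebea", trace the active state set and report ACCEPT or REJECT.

initial (ε-close {0}): {0,1,2,3,4,5,6,8}
'e' @ 1: {1,2,3,4,5,6,7,8,9,10,11,12}  [accepting]
'b' @ 2: {1,2,3,4,5,6,8,11,13}  [accepting]
'e' @ 3: {1,2,3,4,5,6,7,8,9,10,11,12}  [accepting]
'a' @ 4: {1,2,3,4,5,6,7,8}  [accepting]
final: {1,2,3,4,5,6,7,8}; accept 1 in set

Answer: ACCEPT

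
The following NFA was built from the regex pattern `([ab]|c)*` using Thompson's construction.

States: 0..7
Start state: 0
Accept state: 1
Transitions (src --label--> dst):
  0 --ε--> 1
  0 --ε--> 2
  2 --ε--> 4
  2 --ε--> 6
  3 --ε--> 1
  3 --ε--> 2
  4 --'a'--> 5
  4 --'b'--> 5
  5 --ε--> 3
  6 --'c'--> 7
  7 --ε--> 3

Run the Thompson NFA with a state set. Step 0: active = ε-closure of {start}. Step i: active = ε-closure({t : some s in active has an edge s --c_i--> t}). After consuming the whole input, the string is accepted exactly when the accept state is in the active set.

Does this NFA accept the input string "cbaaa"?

initial (ε-close {0}): {0,1,2,4,6}
'c' @ 1: {1,2,3,4,6,7}  [accepting]
'b' @ 2: {1,2,3,4,5,6}  [accepting]
'a' @ 3: {1,2,3,4,5,6}  [accepting]
'a' @ 4: {1,2,3,4,5,6}  [accepting]
'a' @ 5: {1,2,3,4,5,6}  [accepting]
after full input: {1,2,3,4,5,6}  (accept=1 in)

Answer: ACCEPT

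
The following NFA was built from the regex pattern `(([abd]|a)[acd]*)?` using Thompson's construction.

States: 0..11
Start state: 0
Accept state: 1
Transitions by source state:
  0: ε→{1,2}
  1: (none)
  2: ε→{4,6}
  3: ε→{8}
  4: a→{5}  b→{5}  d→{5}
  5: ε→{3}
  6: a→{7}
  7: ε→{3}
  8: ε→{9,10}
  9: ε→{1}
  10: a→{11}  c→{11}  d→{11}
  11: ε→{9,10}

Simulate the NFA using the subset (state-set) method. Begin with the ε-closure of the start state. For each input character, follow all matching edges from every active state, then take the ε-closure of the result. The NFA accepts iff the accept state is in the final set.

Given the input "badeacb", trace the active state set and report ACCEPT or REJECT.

Answer: REJECT

Trace:
S₀ = ε-closure({0}) = {0,1,2,4,6}
'b' @ 1: {1,3,5,8,9,10}  [accepting]
'a' @ 2: {1,9,10,11}  [accepting]
'd' @ 3: {1,9,10,11}  [accepting]
'e' @ 4: {}  — dead — no transitions
rest 'acb' ignored (set empty)
end set {} — state 1 not in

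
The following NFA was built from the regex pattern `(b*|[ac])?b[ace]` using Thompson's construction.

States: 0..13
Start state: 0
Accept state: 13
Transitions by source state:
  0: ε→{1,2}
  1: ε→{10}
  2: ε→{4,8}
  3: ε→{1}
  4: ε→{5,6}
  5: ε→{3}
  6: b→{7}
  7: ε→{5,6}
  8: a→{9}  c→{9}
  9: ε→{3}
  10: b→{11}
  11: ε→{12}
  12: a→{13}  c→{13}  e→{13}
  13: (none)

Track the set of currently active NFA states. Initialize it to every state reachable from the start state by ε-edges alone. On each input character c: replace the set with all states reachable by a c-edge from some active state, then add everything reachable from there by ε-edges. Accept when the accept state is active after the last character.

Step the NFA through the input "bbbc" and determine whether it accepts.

Answer: ACCEPT

Trace:
S₀ = ε-closure({0}) = {0,1,2,3,4,5,6,8,10}
'b' @ 1: {1,3,5,6,7,10,11,12}
'b' @ 2: {1,3,5,6,7,10,11,12}
'b' @ 3: {1,3,5,6,7,10,11,12}
'c' @ 4: {13}  [accepting]
after full input: {13}  (accept=13 in)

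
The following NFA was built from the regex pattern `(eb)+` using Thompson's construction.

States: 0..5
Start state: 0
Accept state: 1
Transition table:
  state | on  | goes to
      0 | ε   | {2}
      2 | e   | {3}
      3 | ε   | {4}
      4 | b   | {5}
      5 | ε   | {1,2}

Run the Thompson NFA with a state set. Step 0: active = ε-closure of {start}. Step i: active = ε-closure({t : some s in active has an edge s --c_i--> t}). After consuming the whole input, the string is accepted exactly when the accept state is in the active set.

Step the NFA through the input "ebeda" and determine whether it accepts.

initial (ε-close {0}): {0,2}
'e' @ 1: {3,4}
'b' @ 2: {1,2,5}  ✓accept
'e' @ 3: {3,4}
'd' @ 4: {}  — dead — no transitions
rest 'a' ignored (set empty)
final: {}; accept 1 not in set

Answer: REJECT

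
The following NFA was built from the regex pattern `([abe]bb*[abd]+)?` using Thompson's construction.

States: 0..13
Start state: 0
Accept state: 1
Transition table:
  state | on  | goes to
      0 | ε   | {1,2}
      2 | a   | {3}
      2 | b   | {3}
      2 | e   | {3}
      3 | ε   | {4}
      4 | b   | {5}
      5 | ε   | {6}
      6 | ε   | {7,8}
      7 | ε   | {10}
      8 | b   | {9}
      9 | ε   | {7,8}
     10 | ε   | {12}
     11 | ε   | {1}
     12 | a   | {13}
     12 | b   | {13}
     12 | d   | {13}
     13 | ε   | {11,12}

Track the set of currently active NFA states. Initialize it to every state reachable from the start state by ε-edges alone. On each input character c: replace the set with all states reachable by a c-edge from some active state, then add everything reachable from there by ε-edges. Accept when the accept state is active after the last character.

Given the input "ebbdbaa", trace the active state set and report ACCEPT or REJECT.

start: ε-closure({0}) = {0,1,2}
'e' @ 1: {3,4}
'b' @ 2: {5,6,7,8,10,12}
'b' @ 3: {1,7,8,9,10,11,12,13}  [accepting]
'd' @ 4: {1,11,12,13}  [accepting]
'b' @ 5: {1,11,12,13}  [accepting]
'a' @ 6: {1,11,12,13}  [accepting]
'a' @ 7: {1,11,12,13}  [accepting]
end set {1,11,12,13} — state 1 in

Answer: ACCEPT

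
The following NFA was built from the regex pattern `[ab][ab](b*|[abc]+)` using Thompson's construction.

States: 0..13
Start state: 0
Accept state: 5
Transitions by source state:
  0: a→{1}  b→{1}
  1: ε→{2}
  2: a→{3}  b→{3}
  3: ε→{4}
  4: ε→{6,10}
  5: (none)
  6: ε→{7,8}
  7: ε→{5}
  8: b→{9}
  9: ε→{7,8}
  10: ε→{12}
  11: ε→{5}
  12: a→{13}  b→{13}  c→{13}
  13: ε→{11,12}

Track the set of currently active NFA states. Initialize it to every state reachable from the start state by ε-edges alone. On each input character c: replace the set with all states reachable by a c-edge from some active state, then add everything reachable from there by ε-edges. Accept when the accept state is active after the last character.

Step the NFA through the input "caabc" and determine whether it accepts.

initial (ε-close {0}): {0}
'c' @ 1: {}  — state set empty
rest 'aabc' ignored (set empty)
after full input: {}  (accept=5 not in)

Answer: REJECT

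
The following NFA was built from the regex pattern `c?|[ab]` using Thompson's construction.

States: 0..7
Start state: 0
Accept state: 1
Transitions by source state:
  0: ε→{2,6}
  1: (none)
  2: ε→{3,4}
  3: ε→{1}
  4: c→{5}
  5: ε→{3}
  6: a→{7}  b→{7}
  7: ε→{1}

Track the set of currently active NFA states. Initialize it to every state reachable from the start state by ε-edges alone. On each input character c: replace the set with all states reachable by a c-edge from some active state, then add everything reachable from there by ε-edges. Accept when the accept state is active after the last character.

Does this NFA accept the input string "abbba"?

Answer: REJECT

Steps:
S₀ = ε-closure({0}) = {0,1,2,3,4,6}
'a' @ 1: {1,7}  (accept∈set)
'b' @ 2: {}  — no active states
rest 'bba' ignored (set empty)
end set {} — state 1 not in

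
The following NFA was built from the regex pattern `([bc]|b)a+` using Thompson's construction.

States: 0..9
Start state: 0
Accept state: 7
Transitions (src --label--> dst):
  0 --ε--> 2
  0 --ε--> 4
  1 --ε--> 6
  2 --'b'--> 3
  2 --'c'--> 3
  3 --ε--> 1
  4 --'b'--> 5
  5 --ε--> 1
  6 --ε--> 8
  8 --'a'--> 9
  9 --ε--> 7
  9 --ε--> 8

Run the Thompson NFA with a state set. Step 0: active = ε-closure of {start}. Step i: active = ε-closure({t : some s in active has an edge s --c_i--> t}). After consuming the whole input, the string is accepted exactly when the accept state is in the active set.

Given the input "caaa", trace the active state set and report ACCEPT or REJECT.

initial (ε-close {0}): {0,2,4}
'c' @ 1: {1,3,6,8}
'a' @ 2: {7,8,9}  (accept∈set)
'a' @ 3: {7,8,9}  (accept∈set)
'a' @ 4: {7,8,9}  (accept∈set)
after full input: {7,8,9}  (accept=7 in)

Answer: ACCEPT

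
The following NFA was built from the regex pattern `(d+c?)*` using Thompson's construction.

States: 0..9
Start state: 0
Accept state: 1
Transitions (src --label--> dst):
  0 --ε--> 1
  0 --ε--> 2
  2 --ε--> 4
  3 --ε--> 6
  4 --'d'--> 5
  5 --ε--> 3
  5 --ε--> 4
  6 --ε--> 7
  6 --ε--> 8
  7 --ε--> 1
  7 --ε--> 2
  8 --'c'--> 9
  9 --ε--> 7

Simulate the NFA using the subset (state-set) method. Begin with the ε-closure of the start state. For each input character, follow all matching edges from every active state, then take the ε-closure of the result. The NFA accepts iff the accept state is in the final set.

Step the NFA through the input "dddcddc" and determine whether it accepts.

initial (ε-close {0}): {0,1,2,4}
'd' @ 1: {1,2,3,4,5,6,7,8}  ✓accept
'd' @ 2: {1,2,3,4,5,6,7,8}  ✓accept
'd' @ 3: {1,2,3,4,5,6,7,8}  ✓accept
'c' @ 4: {1,2,4,7,9}  ✓accept
'd' @ 5: {1,2,3,4,5,6,7,8}  ✓accept
'd' @ 6: {1,2,3,4,5,6,7,8}  ✓accept
'c' @ 7: {1,2,4,7,9}  ✓accept
end set {1,2,4,7,9} — state 1 in

Answer: ACCEPT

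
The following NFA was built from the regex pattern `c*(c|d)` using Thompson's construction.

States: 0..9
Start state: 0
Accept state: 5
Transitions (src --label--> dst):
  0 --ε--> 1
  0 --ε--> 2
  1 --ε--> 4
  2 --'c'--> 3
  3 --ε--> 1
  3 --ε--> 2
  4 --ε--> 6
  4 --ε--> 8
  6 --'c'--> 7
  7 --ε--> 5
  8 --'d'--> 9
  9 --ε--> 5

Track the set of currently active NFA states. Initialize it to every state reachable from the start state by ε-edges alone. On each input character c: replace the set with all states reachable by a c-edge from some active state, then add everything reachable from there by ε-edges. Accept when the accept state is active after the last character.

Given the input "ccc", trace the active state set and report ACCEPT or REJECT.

initial (ε-close {0}): {0,1,2,4,6,8}
'c' @ 1: {1,2,3,4,5,6,7,8}  ✓accept
'c' @ 2: {1,2,3,4,5,6,7,8}  ✓accept
'c' @ 3: {1,2,3,4,5,6,7,8}  ✓accept
end set {1,2,3,4,5,6,7,8} — state 5 in

Answer: ACCEPT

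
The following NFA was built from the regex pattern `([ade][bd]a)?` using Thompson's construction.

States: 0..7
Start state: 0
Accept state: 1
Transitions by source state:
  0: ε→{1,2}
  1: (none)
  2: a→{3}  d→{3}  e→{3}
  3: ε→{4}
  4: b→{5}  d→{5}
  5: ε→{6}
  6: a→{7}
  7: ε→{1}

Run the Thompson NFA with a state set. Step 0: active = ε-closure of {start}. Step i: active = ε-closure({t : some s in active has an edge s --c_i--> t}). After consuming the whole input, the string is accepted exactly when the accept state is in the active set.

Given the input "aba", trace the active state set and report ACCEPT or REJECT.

Answer: ACCEPT

Trace:
start: ε-closure({0}) = {0,1,2}
'a' @ 1: {3,4}
'b' @ 2: {5,6}
'a' @ 3: {1,7}  (accept∈set)
final: {1,7}; accept 1 in set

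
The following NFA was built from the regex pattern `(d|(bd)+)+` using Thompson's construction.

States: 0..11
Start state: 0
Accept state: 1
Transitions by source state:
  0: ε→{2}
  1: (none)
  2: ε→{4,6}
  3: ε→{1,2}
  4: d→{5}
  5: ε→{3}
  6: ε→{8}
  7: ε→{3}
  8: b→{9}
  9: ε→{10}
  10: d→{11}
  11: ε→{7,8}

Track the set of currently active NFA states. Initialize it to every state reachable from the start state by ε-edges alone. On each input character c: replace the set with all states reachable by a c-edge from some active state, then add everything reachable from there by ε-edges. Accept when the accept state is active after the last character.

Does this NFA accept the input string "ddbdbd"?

Answer: ACCEPT

Derivation:
start: ε-closure({0}) = {0,2,4,6,8}
'd' @ 1: {1,2,3,4,5,6,8}  (accept∈set)
'd' @ 2: {1,2,3,4,5,6,8}  (accept∈set)
'b' @ 3: {9,10}
'd' @ 4: {1,2,3,4,6,7,8,11}  (accept∈set)
'b' @ 5: {9,10}
'd' @ 6: {1,2,3,4,6,7,8,11}  (accept∈set)
end set {1,2,3,4,6,7,8,11} — state 1 in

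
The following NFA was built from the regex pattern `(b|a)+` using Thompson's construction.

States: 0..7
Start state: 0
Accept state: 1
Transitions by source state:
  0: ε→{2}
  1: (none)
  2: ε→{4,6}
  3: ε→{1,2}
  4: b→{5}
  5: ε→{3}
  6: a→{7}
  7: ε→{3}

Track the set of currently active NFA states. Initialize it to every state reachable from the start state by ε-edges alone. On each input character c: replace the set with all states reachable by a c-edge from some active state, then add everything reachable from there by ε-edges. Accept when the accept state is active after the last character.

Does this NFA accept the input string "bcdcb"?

Answer: REJECT

Steps:
start: ε-closure({0}) = {0,2,4,6}
'b' @ 1: {1,2,3,4,5,6}  ✓accept
'c' @ 2: {}  — state set empty
rest 'dcb' ignored (set empty)
end set {} — state 1 not in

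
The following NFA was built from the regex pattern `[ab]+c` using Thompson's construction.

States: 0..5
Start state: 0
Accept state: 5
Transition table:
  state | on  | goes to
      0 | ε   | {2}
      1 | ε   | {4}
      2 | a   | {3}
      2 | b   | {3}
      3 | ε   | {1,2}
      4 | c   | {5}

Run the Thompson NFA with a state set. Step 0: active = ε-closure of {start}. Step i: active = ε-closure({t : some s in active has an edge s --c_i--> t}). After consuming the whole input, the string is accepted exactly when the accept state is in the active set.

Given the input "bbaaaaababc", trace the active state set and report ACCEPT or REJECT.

Answer: ACCEPT

Trace:
S₀ = ε-closure({0}) = {0,2}
'b' @ 1: {1,2,3,4}
'b' @ 2: {1,2,3,4}
'a' @ 3: {1,2,3,4}
'a' @ 4: {1,2,3,4}
'a' @ 5: {1,2,3,4}
'a' @ 6: {1,2,3,4}
'a' @ 7: {1,2,3,4}
'b' @ 8: {1,2,3,4}
'a' @ 9: {1,2,3,4}
'b' @ 10: {1,2,3,4}
'c' @ 11: {5}  [accepting]
final: {5}; accept 5 in set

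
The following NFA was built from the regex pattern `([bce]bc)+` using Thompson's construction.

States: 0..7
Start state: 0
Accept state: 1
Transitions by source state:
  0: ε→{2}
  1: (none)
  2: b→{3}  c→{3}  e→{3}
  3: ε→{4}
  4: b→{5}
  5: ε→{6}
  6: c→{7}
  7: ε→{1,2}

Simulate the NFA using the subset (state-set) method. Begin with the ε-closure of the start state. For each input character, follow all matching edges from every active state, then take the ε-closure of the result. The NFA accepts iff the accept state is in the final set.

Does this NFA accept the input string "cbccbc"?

start: ε-closure({0}) = {0,2}
'c' @ 1: {3,4}
'b' @ 2: {5,6}
'c' @ 3: {1,2,7}  ✓accept
'c' @ 4: {3,4}
'b' @ 5: {5,6}
'c' @ 6: {1,2,7}  ✓accept
final: {1,2,7}; accept 1 in set

Answer: ACCEPT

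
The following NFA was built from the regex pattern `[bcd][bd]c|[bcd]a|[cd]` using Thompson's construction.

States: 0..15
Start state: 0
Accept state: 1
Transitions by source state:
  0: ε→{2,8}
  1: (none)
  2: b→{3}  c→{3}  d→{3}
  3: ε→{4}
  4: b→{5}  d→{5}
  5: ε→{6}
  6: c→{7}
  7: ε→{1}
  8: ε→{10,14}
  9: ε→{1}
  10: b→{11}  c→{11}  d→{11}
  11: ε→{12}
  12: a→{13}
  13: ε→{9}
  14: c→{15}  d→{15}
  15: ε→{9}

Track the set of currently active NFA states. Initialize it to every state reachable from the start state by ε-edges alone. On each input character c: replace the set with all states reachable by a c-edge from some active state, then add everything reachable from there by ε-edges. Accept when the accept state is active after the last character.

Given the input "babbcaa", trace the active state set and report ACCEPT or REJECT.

Answer: REJECT

Trace:
S₀ = ε-closure({0}) = {0,2,8,10,14}
'b' @ 1: {3,4,11,12}
'a' @ 2: {1,9,13}  [accepting]
'b' @ 3: {}  — no active states
rest 'bcaa' ignored (set empty)
end set {} — state 1 not in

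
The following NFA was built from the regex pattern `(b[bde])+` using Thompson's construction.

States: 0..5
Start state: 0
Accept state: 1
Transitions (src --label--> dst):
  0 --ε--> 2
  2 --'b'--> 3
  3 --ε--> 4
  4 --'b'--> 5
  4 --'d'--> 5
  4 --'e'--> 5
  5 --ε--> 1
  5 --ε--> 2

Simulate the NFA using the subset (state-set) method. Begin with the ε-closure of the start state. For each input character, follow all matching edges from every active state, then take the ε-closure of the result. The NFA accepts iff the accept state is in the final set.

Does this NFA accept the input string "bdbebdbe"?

start: ε-closure({0}) = {0,2}
'b' @ 1: {3,4}
'd' @ 2: {1,2,5}  (accept∈set)
'b' @ 3: {3,4}
'e' @ 4: {1,2,5}  (accept∈set)
'b' @ 5: {3,4}
'd' @ 6: {1,2,5}  (accept∈set)
'b' @ 7: {3,4}
'e' @ 8: {1,2,5}  (accept∈set)
final: {1,2,5}; accept 1 in set

Answer: ACCEPT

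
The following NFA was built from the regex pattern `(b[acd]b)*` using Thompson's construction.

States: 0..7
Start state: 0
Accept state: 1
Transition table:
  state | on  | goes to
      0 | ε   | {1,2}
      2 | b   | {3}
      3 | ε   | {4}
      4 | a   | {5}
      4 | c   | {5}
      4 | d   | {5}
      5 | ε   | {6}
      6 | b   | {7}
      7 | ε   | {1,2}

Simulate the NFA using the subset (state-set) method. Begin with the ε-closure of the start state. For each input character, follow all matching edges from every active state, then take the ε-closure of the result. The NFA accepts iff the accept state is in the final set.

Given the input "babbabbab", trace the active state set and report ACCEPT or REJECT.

Answer: ACCEPT

Trace:
S₀ = ε-closure({0}) = {0,1,2}
'b' @ 1: {3,4}
'a' @ 2: {5,6}
'b' @ 3: {1,2,7}  ✓accept
'b' @ 4: {3,4}
'a' @ 5: {5,6}
'b' @ 6: {1,2,7}  ✓accept
'b' @ 7: {3,4}
'a' @ 8: {5,6}
'b' @ 9: {1,2,7}  ✓accept
after full input: {1,2,7}  (accept=1 in)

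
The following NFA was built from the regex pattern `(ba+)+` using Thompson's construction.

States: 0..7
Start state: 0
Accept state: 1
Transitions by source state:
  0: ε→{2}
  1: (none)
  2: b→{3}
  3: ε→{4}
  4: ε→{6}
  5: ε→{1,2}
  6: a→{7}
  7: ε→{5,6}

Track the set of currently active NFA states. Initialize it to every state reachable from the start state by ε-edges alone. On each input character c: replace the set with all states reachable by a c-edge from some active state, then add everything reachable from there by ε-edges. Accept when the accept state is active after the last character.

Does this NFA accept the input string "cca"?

Answer: REJECT

Steps:
start: ε-closure({0}) = {0,2}
'c' @ 1: {}  — dead — no transitions
rest 'ca' ignored (set empty)
final: {}; accept 1 not in set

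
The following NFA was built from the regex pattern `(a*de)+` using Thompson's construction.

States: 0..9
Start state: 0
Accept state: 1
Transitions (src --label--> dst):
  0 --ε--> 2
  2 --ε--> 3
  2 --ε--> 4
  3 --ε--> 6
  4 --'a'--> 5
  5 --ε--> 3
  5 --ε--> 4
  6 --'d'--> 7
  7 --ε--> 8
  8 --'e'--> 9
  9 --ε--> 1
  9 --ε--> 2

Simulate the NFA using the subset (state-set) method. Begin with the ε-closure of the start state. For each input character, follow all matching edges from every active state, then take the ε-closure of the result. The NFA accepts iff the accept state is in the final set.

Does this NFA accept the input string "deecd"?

initial (ε-close {0}): {0,2,3,4,6}
'd' @ 1: {7,8}
'e' @ 2: {1,2,3,4,6,9}  (accept∈set)
'e' @ 3: {}  — dead — no transitions
rest 'cd' ignored (set empty)
after full input: {}  (accept=1 not in)

Answer: REJECT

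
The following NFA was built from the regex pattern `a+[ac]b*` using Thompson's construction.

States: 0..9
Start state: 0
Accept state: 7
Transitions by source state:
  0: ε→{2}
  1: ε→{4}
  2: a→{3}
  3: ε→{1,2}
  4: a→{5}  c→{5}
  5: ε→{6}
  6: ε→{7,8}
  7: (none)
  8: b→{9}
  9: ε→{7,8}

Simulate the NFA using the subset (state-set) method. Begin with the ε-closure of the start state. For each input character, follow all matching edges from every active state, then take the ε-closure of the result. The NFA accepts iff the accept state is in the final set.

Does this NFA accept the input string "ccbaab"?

Answer: REJECT

Steps:
S₀ = ε-closure({0}) = {0,2}
'c' @ 1: {}  — no active states
rest 'cbaab' ignored (set empty)
final: {}; accept 7 not in set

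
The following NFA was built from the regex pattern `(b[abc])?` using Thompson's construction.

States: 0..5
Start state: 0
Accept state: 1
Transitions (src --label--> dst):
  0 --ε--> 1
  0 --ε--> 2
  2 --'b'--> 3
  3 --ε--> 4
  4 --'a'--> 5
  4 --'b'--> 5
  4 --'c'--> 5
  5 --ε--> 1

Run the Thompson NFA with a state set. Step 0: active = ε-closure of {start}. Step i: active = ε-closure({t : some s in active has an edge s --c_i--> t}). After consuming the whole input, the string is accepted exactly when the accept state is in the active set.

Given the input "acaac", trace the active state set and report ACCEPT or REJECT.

Answer: REJECT

Steps:
initial (ε-close {0}): {0,1,2}
'a' @ 1: {}  — dead — no transitions
rest 'caac' ignored (set empty)
end set {} — state 1 not in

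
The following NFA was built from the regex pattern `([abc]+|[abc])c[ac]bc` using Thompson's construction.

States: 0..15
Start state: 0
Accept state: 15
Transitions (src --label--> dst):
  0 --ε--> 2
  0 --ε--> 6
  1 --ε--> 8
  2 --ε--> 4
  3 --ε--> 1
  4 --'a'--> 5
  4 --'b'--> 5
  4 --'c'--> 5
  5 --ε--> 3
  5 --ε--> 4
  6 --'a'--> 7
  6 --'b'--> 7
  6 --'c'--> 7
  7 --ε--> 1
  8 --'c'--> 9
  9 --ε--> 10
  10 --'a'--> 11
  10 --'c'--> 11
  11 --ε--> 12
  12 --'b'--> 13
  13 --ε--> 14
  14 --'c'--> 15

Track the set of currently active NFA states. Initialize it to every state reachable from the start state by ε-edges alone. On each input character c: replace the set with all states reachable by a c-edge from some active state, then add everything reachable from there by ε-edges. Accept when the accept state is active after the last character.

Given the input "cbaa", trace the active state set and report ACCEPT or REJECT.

Answer: REJECT

Derivation:
initial (ε-close {0}): {0,2,4,6}
'c' @ 1: {1,3,4,5,7,8}
'b' @ 2: {1,3,4,5,8}
'a' @ 3: {1,3,4,5,8}
'a' @ 4: {1,3,4,5,8}
final: {1,3,4,5,8}; accept 15 not in set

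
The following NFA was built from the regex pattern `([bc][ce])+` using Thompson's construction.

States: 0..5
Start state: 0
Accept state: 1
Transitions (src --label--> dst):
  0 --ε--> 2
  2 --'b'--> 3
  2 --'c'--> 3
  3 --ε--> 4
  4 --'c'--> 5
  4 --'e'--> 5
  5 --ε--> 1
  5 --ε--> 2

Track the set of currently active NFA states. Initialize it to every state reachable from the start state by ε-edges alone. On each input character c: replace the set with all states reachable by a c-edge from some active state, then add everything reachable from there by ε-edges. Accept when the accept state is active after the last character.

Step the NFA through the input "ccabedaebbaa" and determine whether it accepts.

Answer: REJECT

Derivation:
initial (ε-close {0}): {0,2}
'c' @ 1: {3,4}
'c' @ 2: {1,2,5}  [accepting]
'a' @ 3: {}  — state set empty
rest 'bedaebbaa' ignored (set empty)
after full input: {}  (accept=1 not in)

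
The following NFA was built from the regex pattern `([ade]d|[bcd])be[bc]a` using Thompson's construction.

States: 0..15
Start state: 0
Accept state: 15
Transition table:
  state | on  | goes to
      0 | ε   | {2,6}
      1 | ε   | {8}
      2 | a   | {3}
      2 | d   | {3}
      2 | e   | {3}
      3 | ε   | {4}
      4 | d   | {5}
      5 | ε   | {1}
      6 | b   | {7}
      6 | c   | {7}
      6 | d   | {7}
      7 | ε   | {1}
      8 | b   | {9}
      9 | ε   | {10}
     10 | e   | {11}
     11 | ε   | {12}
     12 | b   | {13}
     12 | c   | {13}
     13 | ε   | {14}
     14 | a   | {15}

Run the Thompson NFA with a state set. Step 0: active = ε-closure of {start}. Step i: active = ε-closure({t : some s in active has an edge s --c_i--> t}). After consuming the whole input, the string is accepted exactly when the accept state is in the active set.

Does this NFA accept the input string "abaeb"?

Answer: REJECT

Steps:
initial (ε-close {0}): {0,2,6}
'a' @ 1: {3,4}
'b' @ 2: {}  — state set empty
rest 'aeb' ignored (set empty)
after full input: {}  (accept=15 not in)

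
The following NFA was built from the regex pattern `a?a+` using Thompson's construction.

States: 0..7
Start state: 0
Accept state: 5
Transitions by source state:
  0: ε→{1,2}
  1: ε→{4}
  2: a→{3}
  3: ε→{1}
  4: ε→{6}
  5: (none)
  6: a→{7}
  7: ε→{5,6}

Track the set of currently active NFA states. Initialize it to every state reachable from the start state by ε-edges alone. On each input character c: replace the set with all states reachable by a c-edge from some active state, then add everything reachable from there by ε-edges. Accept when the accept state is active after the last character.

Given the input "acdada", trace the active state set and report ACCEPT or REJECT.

S₀ = ε-closure({0}) = {0,1,2,4,6}
'a' @ 1: {1,3,4,5,6,7}  [accepting]
'c' @ 2: {}  — state set empty
rest 'dada' ignored (set empty)
end set {} — state 5 not in

Answer: REJECT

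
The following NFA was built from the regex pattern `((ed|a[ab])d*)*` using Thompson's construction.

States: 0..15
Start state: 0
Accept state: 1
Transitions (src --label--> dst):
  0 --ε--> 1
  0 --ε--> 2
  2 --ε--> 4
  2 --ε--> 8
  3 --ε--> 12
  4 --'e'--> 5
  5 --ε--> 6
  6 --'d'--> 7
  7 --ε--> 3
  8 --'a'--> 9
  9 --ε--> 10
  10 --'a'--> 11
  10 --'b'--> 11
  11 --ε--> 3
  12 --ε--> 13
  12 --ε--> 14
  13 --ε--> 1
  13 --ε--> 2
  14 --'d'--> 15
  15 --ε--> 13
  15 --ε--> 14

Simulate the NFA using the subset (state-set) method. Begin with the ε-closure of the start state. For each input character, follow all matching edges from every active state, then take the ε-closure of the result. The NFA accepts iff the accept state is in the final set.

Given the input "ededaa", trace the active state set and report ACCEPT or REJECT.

S₀ = ε-closure({0}) = {0,1,2,4,8}
'e' @ 1: {5,6}
'd' @ 2: {1,2,3,4,7,8,12,13,14}  (accept∈set)
'e' @ 3: {5,6}
'd' @ 4: {1,2,3,4,7,8,12,13,14}  (accept∈set)
'a' @ 5: {9,10}
'a' @ 6: {1,2,3,4,8,11,12,13,14}  (accept∈set)
final: {1,2,3,4,8,11,12,13,14}; accept 1 in set

Answer: ACCEPT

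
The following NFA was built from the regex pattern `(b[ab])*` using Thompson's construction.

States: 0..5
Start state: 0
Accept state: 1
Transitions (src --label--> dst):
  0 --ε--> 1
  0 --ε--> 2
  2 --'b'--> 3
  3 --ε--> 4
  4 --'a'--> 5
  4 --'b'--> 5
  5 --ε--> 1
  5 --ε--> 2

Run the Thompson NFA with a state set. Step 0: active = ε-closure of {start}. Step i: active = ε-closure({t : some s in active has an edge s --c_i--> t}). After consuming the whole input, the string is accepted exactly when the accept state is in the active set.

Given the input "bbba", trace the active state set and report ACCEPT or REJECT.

Answer: ACCEPT

Trace:
initial (ε-close {0}): {0,1,2}
'b' @ 1: {3,4}
'b' @ 2: {1,2,5}  ✓accept
'b' @ 3: {3,4}
'a' @ 4: {1,2,5}  ✓accept
end set {1,2,5} — state 1 in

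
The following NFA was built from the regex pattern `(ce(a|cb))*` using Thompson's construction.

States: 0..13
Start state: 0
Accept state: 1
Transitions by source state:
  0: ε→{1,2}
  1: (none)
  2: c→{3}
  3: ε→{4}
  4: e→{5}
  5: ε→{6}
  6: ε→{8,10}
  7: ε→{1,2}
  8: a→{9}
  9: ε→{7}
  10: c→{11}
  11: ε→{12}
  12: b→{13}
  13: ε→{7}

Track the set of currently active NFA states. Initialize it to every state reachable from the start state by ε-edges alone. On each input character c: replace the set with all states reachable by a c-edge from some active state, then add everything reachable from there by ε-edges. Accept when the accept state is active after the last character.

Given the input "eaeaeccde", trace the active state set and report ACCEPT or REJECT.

Answer: REJECT

Trace:
S₀ = ε-closure({0}) = {0,1,2}
'e' @ 1: {}  — no active states
rest 'aeaeccde' ignored (set empty)
after full input: {}  (accept=1 not in)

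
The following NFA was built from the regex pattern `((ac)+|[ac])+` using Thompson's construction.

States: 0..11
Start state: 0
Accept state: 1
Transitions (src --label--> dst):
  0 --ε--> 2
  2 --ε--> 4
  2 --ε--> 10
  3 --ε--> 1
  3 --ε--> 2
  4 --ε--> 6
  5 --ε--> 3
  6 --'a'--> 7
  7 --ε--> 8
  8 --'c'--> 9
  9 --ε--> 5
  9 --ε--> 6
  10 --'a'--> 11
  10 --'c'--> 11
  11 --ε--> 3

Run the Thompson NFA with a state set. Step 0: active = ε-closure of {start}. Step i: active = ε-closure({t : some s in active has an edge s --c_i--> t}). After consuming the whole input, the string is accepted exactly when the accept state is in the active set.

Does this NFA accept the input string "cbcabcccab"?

S₀ = ε-closure({0}) = {0,2,4,6,10}
'c' @ 1: {1,2,3,4,6,10,11}  ✓accept
'b' @ 2: {}  — dead — no transitions
rest 'cabcccab' ignored (set empty)
after full input: {}  (accept=1 not in)

Answer: REJECT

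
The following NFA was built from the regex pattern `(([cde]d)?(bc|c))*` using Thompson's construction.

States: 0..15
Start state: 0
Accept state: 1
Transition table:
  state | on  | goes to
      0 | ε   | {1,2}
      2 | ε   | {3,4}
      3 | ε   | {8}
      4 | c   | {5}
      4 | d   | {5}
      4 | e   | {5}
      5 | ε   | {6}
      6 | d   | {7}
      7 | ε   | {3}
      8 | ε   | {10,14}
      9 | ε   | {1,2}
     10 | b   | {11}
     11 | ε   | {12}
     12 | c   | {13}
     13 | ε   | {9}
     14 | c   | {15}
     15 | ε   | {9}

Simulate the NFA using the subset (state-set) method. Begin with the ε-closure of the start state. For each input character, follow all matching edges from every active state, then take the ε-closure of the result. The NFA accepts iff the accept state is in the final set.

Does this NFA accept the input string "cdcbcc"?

Answer: ACCEPT

Steps:
initial (ε-close {0}): {0,1,2,3,4,8,10,14}
'c' @ 1: {1,2,3,4,5,6,8,9,10,14,15}  (accept∈set)
'd' @ 2: {3,5,6,7,8,10,14}
'c' @ 3: {1,2,3,4,8,9,10,14,15}  (accept∈set)
'b' @ 4: {11,12}
'c' @ 5: {1,2,3,4,8,9,10,13,14}  (accept∈set)
'c' @ 6: {1,2,3,4,5,6,8,9,10,14,15}  (accept∈set)
after full input: {1,2,3,4,5,6,8,9,10,14,15}  (accept=1 in)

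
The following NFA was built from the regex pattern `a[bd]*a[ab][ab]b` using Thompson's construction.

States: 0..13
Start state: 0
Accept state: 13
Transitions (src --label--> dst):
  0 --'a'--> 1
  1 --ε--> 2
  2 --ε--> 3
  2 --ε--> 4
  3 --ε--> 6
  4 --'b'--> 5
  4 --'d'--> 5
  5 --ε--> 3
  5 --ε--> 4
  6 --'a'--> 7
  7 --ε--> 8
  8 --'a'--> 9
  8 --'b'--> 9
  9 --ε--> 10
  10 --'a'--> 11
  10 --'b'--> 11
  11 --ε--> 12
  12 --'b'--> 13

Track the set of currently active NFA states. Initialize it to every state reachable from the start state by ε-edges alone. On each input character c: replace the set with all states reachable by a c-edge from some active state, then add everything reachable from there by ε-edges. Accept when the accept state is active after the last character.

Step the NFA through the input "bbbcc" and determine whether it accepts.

start: ε-closure({0}) = {0}
'b' @ 1: {}  — no active states
rest 'bbcc' ignored (set empty)
end set {} — state 13 not in

Answer: REJECT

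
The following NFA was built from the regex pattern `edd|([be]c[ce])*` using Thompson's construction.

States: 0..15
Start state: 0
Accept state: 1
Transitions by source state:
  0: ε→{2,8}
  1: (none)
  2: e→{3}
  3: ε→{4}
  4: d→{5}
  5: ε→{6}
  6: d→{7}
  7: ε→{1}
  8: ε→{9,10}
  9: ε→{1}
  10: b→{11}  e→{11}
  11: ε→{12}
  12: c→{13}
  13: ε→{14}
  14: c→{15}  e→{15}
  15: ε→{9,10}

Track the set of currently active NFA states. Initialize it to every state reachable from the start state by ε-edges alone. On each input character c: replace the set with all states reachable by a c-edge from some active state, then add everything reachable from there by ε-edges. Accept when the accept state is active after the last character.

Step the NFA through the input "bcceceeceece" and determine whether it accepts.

initial (ε-close {0}): {0,1,2,8,9,10}
'b' @ 1: {11,12}
'c' @ 2: {13,14}
'c' @ 3: {1,9,10,15}  ✓accept
'e' @ 4: {11,12}
'c' @ 5: {13,14}
'e' @ 6: {1,9,10,15}  ✓accept
'e' @ 7: {11,12}
'c' @ 8: {13,14}
'e' @ 9: {1,9,10,15}  ✓accept
'e' @ 10: {11,12}
'c' @ 11: {13,14}
'e' @ 12: {1,9,10,15}  ✓accept
end set {1,9,10,15} — state 1 in

Answer: ACCEPT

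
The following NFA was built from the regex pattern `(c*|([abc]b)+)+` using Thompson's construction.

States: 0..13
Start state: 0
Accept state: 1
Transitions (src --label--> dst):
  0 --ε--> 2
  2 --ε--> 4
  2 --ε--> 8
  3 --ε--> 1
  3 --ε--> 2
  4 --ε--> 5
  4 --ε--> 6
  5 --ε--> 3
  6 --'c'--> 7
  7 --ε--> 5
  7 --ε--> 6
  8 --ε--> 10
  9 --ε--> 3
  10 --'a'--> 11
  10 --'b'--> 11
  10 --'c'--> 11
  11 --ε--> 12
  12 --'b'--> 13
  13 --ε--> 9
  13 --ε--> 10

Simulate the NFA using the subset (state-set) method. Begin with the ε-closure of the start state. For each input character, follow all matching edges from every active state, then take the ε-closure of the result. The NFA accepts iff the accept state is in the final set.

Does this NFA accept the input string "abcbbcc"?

Answer: ACCEPT

Derivation:
S₀ = ε-closure({0}) = {0,1,2,3,4,5,6,8,10}
'a' @ 1: {11,12}
'b' @ 2: {1,2,3,4,5,6,8,9,10,13}  [accepting]
'c' @ 3: {1,2,3,4,5,6,7,8,10,11,12}  [accepting]
'b' @ 4: {1,2,3,4,5,6,8,9,10,11,12,13}  [accepting]
'b' @ 5: {1,2,3,4,5,6,8,9,10,11,12,13}  [accepting]
'c' @ 6: {1,2,3,4,5,6,7,8,10,11,12}  [accepting]
'c' @ 7: {1,2,3,4,5,6,7,8,10,11,12}  [accepting]
end set {1,2,3,4,5,6,7,8,10,11,12} — state 1 in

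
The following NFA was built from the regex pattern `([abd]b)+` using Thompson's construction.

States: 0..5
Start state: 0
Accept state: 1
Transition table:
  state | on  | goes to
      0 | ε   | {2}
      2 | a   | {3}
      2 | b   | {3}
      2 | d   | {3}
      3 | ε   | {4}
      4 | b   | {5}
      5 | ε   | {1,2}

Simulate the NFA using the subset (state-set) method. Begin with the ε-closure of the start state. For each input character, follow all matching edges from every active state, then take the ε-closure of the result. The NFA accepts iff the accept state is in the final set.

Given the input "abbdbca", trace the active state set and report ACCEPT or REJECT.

Answer: REJECT

Trace:
initial (ε-close {0}): {0,2}
'a' @ 1: {3,4}
'b' @ 2: {1,2,5}  (accept∈set)
'b' @ 3: {3,4}
'd' @ 4: {}  — dead — no transitions
rest 'bca' ignored (set empty)
end set {} — state 1 not in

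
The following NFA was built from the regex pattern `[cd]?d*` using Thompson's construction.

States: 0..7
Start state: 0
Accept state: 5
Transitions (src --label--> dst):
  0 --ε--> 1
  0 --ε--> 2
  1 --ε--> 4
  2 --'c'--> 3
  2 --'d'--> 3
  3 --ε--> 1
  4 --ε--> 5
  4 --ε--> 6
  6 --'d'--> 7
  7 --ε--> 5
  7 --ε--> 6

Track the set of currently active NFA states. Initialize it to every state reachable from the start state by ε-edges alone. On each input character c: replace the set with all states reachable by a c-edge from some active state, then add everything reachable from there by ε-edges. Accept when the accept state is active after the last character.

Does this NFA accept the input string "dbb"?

start: ε-closure({0}) = {0,1,2,4,5,6}
'd' @ 1: {1,3,4,5,6,7}  ✓accept
'b' @ 2: {}  — no active states
rest 'b' ignored (set empty)
end set {} — state 5 not in

Answer: REJECT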